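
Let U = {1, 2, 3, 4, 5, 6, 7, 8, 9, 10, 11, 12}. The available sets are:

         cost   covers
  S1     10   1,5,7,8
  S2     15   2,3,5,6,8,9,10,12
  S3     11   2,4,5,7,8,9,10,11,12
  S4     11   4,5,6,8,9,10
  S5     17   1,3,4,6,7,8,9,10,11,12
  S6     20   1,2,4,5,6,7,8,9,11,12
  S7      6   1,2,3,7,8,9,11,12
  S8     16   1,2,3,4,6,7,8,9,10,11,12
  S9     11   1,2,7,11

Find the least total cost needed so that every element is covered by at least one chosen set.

S4, S7 cover every element at cost 11 + 6 = 17.
Any cover uses at least 2 sets; among all covering selections none totals below 17.

17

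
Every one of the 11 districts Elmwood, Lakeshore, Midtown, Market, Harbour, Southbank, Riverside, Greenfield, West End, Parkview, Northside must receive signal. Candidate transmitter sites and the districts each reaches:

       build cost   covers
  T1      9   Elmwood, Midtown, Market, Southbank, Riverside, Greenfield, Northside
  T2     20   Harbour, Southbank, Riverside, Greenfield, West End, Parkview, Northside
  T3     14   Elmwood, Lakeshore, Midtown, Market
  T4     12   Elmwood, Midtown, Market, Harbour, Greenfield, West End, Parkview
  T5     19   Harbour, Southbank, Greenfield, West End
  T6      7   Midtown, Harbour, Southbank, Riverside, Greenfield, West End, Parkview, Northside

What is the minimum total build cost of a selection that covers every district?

21

T3, T6 cover every district at build cost 14 + 7 = 21.
Any cover uses at least 2 transmitter sites; among all covering selections none totals below 21.
Greedy by coverage-per-build cost would pick T6, T1, T3 for 30 — worse than the optimum 21.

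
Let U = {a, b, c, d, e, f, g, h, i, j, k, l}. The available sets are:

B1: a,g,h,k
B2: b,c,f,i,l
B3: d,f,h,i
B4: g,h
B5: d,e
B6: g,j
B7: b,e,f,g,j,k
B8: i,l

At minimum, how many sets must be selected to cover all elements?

B1, B2, B3, B7 together cover {a, b, c, d, e, f, g, h, i, j, k, l} — every element.
No 3 of the 8 sets cover everything (all 56 triples fall short), so 4 is minimum.

4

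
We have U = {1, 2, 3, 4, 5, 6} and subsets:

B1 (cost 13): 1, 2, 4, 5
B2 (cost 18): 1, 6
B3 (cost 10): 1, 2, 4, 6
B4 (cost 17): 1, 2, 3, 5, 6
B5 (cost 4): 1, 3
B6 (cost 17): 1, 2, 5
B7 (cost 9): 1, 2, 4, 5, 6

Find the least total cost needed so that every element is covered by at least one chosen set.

13

B5, B7 cover every element at cost 4 + 9 = 13.
Any cover uses at least 2 sets; among all covering selections none totals below 13.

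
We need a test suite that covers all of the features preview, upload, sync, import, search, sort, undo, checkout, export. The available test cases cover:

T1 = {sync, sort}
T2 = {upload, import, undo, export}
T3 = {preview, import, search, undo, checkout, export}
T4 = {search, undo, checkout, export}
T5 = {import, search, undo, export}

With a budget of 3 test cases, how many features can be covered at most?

9

Choosing T1, T2, T3 covers {preview, upload, sync, import, search, sort, undo, checkout, export} — 9 features.
That is all 9 features.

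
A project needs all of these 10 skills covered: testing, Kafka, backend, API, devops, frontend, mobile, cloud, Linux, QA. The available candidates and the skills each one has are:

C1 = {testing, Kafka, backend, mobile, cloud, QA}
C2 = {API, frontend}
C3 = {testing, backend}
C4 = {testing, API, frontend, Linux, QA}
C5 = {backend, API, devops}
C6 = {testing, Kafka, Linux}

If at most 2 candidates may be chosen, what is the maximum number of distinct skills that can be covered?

Choosing C1, C4 covers {testing, Kafka, backend, API, frontend, mobile, cloud, Linux, QA} — 9 skills.
No choice of 2 candidates does better; here devops is left uncovered.

9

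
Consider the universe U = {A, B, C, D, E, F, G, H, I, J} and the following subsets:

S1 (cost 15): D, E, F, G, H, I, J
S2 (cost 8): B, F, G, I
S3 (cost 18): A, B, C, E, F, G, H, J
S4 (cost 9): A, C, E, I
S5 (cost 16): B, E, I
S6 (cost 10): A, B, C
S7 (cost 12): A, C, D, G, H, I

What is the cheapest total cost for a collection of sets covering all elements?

25

S1, S6 cover every element at cost 15 + 10 = 25.
Any cover uses at least 2 sets; among all covering selections none totals below 25.
Greedy by coverage-per-cost would pick S2, S4, S1 for 32 — worse than the optimum 25.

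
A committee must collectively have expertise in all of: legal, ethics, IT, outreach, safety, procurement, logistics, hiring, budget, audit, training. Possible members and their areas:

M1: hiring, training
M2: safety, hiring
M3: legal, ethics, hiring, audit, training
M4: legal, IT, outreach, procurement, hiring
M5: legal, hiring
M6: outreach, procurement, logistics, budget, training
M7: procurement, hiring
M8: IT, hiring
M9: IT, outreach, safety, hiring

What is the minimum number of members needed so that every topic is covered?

3

M3, M6, M9 together cover {legal, ethics, IT, outreach, safety, procurement, logistics, hiring, budget, audit, training} — every topic.
No 2 of the 9 members cover everything (all 36 pairs fall short), so 3 is minimum.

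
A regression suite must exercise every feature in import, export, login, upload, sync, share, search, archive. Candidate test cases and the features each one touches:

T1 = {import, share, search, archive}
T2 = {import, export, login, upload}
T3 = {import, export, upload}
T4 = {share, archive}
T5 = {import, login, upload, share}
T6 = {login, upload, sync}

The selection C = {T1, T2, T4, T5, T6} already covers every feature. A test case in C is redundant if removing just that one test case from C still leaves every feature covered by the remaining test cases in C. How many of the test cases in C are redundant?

Drop T1: search uncovered — not redundant.
Drop T2: export uncovered — not redundant.
Drop T4: the rest still cover every feature — redundant.
Drop T5: the rest still cover every feature — redundant.
Drop T6: sync uncovered — not redundant.
2 redundant: T4, T5.

2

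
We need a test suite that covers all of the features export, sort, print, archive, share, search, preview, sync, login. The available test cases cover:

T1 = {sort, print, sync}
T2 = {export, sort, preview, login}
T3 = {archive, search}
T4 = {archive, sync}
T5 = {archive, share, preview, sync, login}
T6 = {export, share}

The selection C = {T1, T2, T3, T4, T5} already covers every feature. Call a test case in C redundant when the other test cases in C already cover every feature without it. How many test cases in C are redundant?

1

Drop T1: print uncovered — not redundant.
Drop T2: export uncovered — not redundant.
Drop T3: search uncovered — not redundant.
Drop T4: the rest still cover every feature — redundant.
Drop T5: share uncovered — not redundant.
1 redundant: T4.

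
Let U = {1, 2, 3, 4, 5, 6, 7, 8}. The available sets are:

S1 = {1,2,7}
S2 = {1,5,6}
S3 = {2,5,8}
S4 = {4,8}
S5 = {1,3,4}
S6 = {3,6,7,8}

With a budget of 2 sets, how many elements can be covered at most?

6

Choosing S1, S6 covers {1, 2, 3, 6, 7, 8} — 6 elements.
No choice of 2 sets does better; here 4, 5 are left uncovered.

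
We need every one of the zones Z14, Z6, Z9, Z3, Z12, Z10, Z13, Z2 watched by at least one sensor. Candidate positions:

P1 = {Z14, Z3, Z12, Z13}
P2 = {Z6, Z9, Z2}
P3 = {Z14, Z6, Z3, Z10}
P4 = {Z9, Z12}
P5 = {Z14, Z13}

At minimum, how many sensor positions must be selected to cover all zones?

P1, P2, P3 together cover {Z14, Z6, Z9, Z3, Z12, Z10, Z13, Z2} — every zone.
No 2 of the 5 sensor positions cover everything (all 10 pairs fall short), so 3 is minimum.

3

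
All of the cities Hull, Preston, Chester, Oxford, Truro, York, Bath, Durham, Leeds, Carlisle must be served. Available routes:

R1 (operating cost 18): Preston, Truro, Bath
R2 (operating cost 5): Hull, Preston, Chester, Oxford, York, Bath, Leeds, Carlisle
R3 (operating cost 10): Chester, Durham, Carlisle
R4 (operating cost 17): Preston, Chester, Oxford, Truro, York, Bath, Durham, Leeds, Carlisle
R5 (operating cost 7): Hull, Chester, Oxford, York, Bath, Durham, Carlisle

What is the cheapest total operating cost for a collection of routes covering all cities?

R2, R4 cover every city at operating cost 5 + 17 = 22.
Any cover uses at least 2 routes; among all covering selections none totals below 22.
Greedy by coverage-per-operating cost would pick R2, R5, R4 for 29 — worse than the optimum 22.

22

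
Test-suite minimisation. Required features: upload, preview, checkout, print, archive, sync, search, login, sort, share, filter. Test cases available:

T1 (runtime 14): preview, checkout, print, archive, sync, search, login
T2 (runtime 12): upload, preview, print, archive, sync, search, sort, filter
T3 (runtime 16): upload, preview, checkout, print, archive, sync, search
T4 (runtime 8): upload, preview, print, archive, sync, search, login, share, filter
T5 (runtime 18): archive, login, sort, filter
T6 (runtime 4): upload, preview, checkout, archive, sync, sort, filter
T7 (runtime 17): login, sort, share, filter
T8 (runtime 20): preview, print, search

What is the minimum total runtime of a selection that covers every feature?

T4, T6 cover every feature at runtime 8 + 4 = 12.
Any cover uses at least 2 test cases; among all covering selections none totals below 12.

12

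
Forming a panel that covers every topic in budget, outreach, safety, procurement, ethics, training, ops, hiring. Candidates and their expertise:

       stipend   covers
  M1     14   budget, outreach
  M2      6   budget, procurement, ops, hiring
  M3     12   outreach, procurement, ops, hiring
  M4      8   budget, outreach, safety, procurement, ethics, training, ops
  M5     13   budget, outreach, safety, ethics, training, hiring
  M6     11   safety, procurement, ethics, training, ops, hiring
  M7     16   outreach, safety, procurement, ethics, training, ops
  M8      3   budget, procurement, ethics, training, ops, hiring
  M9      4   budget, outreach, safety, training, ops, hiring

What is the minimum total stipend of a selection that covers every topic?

7

M8, M9 cover every topic at stipend 3 + 4 = 7.
Any cover uses at least 2 members; among all covering selections none totals below 7.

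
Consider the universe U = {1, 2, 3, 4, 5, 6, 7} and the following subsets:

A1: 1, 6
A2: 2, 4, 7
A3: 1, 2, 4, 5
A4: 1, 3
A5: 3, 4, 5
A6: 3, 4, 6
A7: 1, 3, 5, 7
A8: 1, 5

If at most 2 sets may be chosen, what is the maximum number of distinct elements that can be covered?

Choosing A2, A7 covers {1, 2, 3, 4, 5, 7} — 6 elements.
No choice of 2 sets does better; here 6 is left uncovered.

6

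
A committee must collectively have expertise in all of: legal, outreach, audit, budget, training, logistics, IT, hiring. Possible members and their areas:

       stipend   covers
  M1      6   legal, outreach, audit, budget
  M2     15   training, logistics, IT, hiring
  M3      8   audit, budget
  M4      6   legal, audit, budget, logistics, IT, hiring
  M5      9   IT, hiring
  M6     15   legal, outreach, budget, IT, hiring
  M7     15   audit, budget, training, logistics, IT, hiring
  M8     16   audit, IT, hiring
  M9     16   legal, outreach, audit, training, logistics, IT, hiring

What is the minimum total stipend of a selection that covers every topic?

21

M1, M2 cover every topic at stipend 6 + 15 = 21.
Any cover uses at least 2 members; among all covering selections none totals below 21.
Greedy by coverage-per-stipend would pick M4, M1, M2 for 27 — worse than the optimum 21.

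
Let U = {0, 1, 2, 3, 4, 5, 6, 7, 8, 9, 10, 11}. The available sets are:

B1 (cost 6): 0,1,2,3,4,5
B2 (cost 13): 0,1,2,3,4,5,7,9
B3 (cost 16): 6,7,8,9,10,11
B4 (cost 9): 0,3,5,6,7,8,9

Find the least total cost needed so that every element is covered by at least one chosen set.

B1, B3 cover every element at cost 6 + 16 = 22.
Any cover uses at least 2 sets; among all covering selections none totals below 22.

22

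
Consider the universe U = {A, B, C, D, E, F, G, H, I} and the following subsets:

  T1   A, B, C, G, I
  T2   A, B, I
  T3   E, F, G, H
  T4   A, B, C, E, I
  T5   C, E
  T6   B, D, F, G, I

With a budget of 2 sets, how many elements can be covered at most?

Choosing T1, T3 covers {A, B, C, E, F, G, H, I} — 8 elements.
No choice of 2 sets does better; here D is left uncovered.

8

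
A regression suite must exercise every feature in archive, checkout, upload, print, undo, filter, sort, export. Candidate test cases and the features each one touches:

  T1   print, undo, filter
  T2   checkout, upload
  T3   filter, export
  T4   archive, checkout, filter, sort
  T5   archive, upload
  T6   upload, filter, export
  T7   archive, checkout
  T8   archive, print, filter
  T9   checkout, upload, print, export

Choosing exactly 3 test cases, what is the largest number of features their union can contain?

Choosing T1, T4, T6 covers {archive, checkout, upload, print, undo, filter, sort, export} — 8 features.
That is all 8 features.

8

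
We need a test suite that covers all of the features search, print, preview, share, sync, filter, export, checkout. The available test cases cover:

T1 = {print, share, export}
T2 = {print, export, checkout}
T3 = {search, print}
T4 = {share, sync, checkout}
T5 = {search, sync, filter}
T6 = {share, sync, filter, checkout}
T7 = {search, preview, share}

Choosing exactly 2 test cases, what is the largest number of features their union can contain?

6

Choosing T1, T5 covers {search, print, share, sync, filter, export} — 6 features.
No choice of 2 test cases does better; here preview, checkout are left uncovered.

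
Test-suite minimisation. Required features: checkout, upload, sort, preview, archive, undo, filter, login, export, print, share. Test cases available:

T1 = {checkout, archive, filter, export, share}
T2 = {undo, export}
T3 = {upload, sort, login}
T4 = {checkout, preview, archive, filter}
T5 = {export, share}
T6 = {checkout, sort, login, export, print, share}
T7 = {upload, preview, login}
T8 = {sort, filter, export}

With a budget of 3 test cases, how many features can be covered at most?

Choosing T1, T6, T7 covers {checkout, upload, sort, preview, archive, filter, login, export, print, share} — 10 features.
No choice of 3 test cases does better; here undo is left uncovered.

10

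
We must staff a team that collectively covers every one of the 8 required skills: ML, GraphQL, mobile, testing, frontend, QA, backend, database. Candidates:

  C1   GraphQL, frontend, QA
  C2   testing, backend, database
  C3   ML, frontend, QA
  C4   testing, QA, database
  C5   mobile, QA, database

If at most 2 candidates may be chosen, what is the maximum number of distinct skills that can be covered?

6

Choosing C1, C2 covers {GraphQL, testing, frontend, QA, backend, database} — 6 skills.
No choice of 2 candidates does better; here ML, mobile are left uncovered.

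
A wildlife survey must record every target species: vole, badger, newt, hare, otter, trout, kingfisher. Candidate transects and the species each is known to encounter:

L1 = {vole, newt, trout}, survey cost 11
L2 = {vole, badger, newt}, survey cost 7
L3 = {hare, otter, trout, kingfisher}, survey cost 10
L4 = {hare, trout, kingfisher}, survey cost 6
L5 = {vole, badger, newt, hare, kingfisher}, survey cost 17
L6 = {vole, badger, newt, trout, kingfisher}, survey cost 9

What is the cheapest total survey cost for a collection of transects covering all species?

17

L2, L3 cover every species at survey cost 7 + 10 = 17.
Any cover uses at least 2 transects; among all covering selections none totals below 17.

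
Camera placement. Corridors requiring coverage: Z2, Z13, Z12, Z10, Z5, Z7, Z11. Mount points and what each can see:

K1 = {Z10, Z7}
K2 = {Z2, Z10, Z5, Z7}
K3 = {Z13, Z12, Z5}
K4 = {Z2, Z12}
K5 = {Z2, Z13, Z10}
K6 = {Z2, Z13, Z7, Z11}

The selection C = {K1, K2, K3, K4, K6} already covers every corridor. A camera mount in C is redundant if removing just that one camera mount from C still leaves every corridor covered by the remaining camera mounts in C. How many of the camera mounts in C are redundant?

4

Drop K1: the rest still cover every corridor — redundant.
Drop K2: the rest still cover every corridor — redundant.
Drop K3: the rest still cover every corridor — redundant.
Drop K4: the rest still cover every corridor — redundant.
Drop K6: Z11 uncovered — not redundant.
4 redundant: K1, K2, K3, K4.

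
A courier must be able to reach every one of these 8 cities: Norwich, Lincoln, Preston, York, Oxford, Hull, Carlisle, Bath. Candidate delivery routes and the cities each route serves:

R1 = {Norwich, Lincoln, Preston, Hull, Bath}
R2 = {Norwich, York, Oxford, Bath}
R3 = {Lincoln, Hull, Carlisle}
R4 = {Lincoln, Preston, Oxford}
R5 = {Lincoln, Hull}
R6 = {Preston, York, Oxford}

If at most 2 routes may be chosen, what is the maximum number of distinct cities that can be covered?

Choosing R1, R2 covers {Norwich, Lincoln, Preston, York, Oxford, Hull, Bath} — 7 cities.
No choice of 2 routes does better; here Carlisle is left uncovered.

7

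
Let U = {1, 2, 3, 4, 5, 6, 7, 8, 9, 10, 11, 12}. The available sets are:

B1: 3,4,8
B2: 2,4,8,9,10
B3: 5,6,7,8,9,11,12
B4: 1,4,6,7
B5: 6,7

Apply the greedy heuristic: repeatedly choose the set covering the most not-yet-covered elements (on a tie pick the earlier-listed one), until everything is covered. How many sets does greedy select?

Pick 1: B3 covers 7 new elements (5, 6, 7, 8, 9, 11, 12).
Pick 2: B2 covers 3 new elements (2, 4, 10).
Pick 3: B1 covers 1 new elements (3).
Pick 4: B4 covers 1 new elements (1).
Greedy uses 4 sets.

4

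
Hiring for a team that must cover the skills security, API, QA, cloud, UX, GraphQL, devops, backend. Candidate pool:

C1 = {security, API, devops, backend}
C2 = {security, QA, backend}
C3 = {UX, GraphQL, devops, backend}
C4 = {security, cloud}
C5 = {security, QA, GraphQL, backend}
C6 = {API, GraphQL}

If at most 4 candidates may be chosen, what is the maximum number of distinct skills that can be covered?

Choosing C1, C2, C3, C4 covers {security, API, QA, cloud, UX, GraphQL, devops, backend} — 8 skills.
That is all 8 skills.

8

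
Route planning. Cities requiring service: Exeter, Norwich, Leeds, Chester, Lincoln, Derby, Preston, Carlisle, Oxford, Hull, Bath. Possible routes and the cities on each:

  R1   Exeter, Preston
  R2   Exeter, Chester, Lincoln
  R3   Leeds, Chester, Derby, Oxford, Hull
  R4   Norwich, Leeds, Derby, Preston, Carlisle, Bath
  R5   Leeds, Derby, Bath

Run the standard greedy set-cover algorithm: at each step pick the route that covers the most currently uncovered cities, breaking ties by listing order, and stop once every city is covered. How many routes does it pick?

3

Pick 1: R4 covers 6 new cities (Norwich, Leeds, Derby, Preston, Carlisle, Bath).
Pick 2: R2 covers 3 new cities (Exeter, Chester, Lincoln).
Pick 3: R3 covers 2 new cities (Oxford, Hull).
Greedy uses 3 routes.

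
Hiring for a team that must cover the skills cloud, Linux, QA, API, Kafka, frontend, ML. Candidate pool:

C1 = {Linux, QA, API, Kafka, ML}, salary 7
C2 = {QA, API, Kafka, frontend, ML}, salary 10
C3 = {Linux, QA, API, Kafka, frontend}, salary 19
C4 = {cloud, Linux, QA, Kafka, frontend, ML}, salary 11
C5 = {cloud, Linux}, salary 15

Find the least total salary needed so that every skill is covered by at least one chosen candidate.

C1, C4 cover every skill at salary 7 + 11 = 18.
Any cover uses at least 2 candidates; among all covering selections none totals below 18.

18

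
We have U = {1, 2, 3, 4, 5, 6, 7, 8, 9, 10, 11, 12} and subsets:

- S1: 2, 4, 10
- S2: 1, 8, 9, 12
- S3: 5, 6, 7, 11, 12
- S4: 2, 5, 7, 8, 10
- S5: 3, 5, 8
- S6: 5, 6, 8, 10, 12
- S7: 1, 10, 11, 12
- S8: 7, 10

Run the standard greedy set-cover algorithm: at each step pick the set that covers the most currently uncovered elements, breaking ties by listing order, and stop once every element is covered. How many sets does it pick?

Pick 1: S3 covers 5 new elements (5, 6, 7, 11, 12).
Pick 2: S1 covers 3 new elements (2, 4, 10).
Pick 3: S2 covers 3 new elements (1, 8, 9).
Pick 4: S5 covers 1 new elements (3).
Greedy uses 4 sets.

4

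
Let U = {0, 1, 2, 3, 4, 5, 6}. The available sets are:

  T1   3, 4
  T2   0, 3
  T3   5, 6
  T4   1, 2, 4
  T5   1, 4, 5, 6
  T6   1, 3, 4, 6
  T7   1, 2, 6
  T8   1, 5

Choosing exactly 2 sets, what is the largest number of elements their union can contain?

6

Choosing T2, T5 covers {0, 1, 3, 4, 5, 6} — 6 elements.
No choice of 2 sets does better; here 2 is left uncovered.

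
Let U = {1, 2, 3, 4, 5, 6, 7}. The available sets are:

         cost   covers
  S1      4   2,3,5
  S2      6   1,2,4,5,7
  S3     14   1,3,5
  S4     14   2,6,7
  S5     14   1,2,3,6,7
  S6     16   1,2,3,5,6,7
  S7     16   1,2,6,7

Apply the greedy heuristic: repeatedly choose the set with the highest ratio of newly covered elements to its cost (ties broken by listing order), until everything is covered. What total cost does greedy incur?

24

Pick 1: S2 adds 5 new (1, 2, 4, 5, 7) at cost 6 (ratio 5/6).
Pick 2: S1 adds 1 new (3) at cost 4 (ratio 1/4).
Pick 3: S4 adds 1 new (6) at cost 14 (ratio 1/14).
Greedy total cost: 6 + 4 + 14 = 24. (The true optimum is 20, so greedy overshoots here.)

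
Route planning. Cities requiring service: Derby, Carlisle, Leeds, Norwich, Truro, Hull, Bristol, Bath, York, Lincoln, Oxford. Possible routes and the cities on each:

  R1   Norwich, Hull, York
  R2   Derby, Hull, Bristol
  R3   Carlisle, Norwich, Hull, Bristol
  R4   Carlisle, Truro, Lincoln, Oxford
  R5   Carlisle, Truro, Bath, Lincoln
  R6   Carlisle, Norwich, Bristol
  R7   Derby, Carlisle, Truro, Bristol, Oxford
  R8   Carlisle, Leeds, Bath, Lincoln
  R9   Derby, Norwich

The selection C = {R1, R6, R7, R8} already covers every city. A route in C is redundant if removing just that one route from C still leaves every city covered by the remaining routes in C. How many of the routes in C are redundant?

Drop R1: Hull, York uncovered — not redundant.
Drop R6: the rest still cover every city — redundant.
Drop R7: Derby, Truro, Oxford uncovered — not redundant.
Drop R8: Leeds, Bath, Lincoln uncovered — not redundant.
1 redundant: R6.

1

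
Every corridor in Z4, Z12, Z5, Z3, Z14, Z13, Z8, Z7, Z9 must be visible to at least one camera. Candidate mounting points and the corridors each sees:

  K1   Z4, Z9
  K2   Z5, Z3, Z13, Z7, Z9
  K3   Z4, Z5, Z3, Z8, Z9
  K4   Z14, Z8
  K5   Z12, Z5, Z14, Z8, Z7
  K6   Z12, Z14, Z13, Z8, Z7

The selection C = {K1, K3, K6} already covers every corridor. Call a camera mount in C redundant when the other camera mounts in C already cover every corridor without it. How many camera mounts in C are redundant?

Drop K1: the rest still cover every corridor — redundant.
Drop K3: Z5, Z3 uncovered — not redundant.
Drop K6: Z12, Z14, Z13, Z7 uncovered — not redundant.
1 redundant: K1.

1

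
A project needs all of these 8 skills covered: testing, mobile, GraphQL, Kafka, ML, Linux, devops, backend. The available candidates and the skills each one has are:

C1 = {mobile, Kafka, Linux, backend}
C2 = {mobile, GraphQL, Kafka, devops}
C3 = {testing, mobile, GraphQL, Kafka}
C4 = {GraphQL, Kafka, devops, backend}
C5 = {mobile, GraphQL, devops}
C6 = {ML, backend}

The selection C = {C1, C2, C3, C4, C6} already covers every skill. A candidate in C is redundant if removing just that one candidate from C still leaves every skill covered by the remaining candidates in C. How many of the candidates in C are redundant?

Drop C1: Linux uncovered — not redundant.
Drop C2: the rest still cover every skill — redundant.
Drop C3: testing uncovered — not redundant.
Drop C4: the rest still cover every skill — redundant.
Drop C6: ML uncovered — not redundant.
2 redundant: C2, C4.

2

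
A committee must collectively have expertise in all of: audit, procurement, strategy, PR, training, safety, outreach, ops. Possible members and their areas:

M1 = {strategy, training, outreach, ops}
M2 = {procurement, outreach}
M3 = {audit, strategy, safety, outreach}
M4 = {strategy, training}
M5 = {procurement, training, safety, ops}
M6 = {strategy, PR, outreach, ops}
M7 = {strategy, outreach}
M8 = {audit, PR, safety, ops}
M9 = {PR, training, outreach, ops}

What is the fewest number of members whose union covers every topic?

3

M1, M2, M8 together cover {audit, procurement, strategy, PR, training, safety, outreach, ops} — every topic.
No 2 of the 9 members cover everything (all 36 pairs fall short), so 3 is minimum.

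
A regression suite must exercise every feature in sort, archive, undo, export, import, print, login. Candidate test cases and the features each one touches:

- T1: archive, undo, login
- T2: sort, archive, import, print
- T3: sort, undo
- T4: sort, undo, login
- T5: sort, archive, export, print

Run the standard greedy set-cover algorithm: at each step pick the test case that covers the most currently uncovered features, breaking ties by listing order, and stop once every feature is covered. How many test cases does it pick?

3

Pick 1: T2 covers 4 new features (sort, archive, import, print).
Pick 2: T1 covers 2 new features (undo, login).
Pick 3: T5 covers 1 new features (export).
Greedy uses 3 test cases.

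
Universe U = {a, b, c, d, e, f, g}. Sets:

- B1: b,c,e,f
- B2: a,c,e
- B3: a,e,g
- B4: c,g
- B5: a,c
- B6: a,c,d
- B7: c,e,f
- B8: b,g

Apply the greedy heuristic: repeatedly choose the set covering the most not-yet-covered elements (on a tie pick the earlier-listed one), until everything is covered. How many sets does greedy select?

Pick 1: B1 covers 4 new elements (b, c, e, f).
Pick 2: B3 covers 2 new elements (a, g).
Pick 3: B6 covers 1 new elements (d).
Greedy uses 3 sets.

3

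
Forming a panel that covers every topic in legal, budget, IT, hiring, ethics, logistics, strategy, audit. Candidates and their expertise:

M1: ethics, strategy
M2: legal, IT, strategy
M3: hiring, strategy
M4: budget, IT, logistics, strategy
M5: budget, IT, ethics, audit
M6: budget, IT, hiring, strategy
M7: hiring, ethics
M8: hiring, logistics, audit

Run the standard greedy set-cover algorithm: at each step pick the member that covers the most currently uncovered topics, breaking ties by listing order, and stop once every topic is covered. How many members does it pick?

Pick 1: M4 covers 4 new topics (budget, IT, logistics, strategy).
Pick 2: M5 covers 2 new topics (ethics, audit).
Pick 3: M2 covers 1 new topics (legal).
Pick 4: M3 covers 1 new topics (hiring).
Greedy uses 4 members. (The true minimum is 3.)

4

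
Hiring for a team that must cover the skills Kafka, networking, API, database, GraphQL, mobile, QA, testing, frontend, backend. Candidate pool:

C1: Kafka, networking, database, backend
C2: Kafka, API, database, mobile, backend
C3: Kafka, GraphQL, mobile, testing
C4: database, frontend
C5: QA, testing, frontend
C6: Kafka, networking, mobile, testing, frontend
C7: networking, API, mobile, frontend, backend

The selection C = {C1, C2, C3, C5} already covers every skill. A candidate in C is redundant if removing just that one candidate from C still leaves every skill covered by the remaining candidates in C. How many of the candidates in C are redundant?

0

Drop C1: networking uncovered — not redundant.
Drop C2: API uncovered — not redundant.
Drop C3: GraphQL uncovered — not redundant.
Drop C5: QA, frontend uncovered — not redundant.
None of the candidates in C is redundant.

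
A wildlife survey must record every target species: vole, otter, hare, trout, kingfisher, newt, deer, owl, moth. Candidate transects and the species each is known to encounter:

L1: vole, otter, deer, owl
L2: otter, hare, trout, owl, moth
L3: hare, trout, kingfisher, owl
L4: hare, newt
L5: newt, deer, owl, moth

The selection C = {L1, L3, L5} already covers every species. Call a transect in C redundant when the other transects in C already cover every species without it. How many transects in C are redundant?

0

Drop L1: vole, otter uncovered — not redundant.
Drop L3: hare, trout, kingfisher uncovered — not redundant.
Drop L5: newt, moth uncovered — not redundant.
None of the transects in C is redundant.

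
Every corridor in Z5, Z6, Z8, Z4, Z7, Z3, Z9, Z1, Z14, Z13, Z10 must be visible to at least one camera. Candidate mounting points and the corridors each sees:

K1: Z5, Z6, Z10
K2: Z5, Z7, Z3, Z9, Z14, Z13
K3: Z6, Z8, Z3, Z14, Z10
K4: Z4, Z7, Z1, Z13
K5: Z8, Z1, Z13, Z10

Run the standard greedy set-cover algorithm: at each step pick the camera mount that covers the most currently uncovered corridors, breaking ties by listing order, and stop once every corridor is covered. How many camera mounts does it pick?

3

Pick 1: K2 covers 6 new corridors (Z5, Z7, Z3, Z9, Z14, Z13).
Pick 2: K3 covers 3 new corridors (Z6, Z8, Z10).
Pick 3: K4 covers 2 new corridors (Z4, Z1).
Greedy uses 3 camera mounts.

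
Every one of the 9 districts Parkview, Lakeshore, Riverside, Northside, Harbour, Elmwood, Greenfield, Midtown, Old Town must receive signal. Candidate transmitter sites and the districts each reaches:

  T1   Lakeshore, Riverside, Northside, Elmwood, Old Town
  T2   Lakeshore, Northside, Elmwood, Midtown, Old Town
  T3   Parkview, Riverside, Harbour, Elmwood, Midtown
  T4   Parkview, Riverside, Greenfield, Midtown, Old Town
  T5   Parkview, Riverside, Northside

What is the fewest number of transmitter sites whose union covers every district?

3

T1, T3, T4 together cover {Parkview, Lakeshore, Riverside, Northside, Harbour, Elmwood, Greenfield, Midtown, Old Town} — every district.
No 2 of the 5 transmitter sites cover everything (all 10 pairs fall short), so 3 is minimum.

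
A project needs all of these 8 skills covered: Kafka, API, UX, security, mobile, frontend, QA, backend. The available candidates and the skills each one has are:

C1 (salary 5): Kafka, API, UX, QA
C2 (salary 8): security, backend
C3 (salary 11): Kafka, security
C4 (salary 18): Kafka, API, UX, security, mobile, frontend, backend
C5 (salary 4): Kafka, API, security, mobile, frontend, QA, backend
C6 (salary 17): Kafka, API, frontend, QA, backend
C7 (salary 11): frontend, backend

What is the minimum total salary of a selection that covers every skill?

9

C1, C5 cover every skill at salary 5 + 4 = 9.
Any cover uses at least 2 candidates; among all covering selections none totals below 9.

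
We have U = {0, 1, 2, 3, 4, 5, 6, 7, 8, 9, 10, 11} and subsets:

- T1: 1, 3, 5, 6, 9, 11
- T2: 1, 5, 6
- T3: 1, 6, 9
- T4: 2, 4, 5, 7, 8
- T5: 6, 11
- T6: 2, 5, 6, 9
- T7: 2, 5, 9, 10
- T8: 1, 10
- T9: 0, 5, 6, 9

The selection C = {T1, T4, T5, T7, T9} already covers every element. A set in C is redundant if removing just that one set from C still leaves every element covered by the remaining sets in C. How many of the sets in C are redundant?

1

Drop T1: 1, 3 uncovered — not redundant.
Drop T4: 4, 7, 8 uncovered — not redundant.
Drop T5: the rest still cover every element — redundant.
Drop T7: 10 uncovered — not redundant.
Drop T9: 0 uncovered — not redundant.
1 redundant: T5.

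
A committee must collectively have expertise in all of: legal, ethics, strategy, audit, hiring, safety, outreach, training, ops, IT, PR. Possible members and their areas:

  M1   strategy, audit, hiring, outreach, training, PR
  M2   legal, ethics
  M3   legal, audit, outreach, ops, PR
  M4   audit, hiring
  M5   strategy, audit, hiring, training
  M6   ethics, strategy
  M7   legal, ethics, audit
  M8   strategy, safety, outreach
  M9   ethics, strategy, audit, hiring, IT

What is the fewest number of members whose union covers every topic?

M1, M3, M8, M9 together cover {legal, ethics, strategy, audit, hiring, safety, outreach, training, ops, IT, PR} — every topic.
No 3 of the 9 members cover everything (all 84 triples fall short), so 4 is minimum.
Greedy (largest uncovered first) would take M1, M2, M3, M8, M9 — 5 members — but 4 suffice.

4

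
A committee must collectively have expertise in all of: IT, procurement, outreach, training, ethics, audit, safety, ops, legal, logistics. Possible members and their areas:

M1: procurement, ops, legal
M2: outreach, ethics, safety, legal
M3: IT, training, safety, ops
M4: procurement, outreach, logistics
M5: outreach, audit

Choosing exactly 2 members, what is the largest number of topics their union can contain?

Choosing M2, M3 covers {IT, outreach, training, ethics, safety, ops, legal} — 7 topics.
No choice of 2 members does better; here procurement, audit, logistics are left uncovered.

7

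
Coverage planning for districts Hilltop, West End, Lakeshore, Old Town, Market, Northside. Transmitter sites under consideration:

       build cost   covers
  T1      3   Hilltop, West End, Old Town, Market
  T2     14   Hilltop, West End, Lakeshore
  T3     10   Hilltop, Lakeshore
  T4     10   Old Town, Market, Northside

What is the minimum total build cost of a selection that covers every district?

23

T1, T3, T4 cover every district at build cost 3 + 10 + 10 = 23.
Any cover uses at least 2 transmitter sites; among all covering selections none totals below 23.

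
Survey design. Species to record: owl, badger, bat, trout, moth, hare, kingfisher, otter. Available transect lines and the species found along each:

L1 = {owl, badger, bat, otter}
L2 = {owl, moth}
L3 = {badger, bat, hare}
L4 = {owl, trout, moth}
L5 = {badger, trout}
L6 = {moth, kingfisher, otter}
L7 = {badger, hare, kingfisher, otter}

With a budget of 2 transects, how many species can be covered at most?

Choosing L4, L7 covers {owl, badger, trout, moth, hare, kingfisher, otter} — 7 species.
No choice of 2 transects does better; here bat is left uncovered.

7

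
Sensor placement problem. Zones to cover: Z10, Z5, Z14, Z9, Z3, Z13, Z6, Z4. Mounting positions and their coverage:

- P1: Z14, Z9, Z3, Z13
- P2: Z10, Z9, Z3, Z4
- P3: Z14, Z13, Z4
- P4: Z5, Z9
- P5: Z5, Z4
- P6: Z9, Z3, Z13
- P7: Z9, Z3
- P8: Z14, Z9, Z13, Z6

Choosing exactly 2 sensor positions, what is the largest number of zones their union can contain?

7

Choosing P2, P8 covers {Z10, Z14, Z9, Z3, Z13, Z6, Z4} — 7 zones.
No choice of 2 sensor positions does better; here Z5 is left uncovered.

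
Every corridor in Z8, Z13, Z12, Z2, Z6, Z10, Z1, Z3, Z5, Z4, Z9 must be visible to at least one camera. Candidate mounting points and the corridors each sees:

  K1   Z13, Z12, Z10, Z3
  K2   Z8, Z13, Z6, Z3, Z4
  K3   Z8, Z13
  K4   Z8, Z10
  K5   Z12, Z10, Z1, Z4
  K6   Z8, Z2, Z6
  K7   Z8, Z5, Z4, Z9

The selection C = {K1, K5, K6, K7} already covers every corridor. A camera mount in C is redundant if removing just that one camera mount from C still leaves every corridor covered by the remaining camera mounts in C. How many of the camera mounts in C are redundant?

Drop K1: Z13, Z3 uncovered — not redundant.
Drop K5: Z1 uncovered — not redundant.
Drop K6: Z2, Z6 uncovered — not redundant.
Drop K7: Z5, Z9 uncovered — not redundant.
None of the camera mounts in C is redundant.

0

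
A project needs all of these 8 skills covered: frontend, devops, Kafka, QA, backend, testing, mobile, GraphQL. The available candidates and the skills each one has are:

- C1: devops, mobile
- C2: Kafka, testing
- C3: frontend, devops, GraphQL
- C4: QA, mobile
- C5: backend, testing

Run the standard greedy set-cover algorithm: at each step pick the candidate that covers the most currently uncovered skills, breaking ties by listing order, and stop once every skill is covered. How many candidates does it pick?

4

Pick 1: C3 covers 3 new skills (frontend, devops, GraphQL).
Pick 2: C2 covers 2 new skills (Kafka, testing).
Pick 3: C4 covers 2 new skills (QA, mobile).
Pick 4: C5 covers 1 new skills (backend).
Greedy uses 4 candidates.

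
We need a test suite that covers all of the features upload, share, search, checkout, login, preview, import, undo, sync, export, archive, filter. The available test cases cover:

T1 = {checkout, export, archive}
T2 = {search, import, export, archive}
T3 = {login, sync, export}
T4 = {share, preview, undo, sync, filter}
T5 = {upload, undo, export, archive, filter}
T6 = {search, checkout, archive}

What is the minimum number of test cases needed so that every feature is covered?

5

T1, T2, T3, T4, T5 together cover {upload, share, search, checkout, login, preview, import, undo, sync, export, archive, filter} — every feature.
No 4 of the 6 test cases cover everything (all 15 size-4 selections fall short), so 5 is minimum.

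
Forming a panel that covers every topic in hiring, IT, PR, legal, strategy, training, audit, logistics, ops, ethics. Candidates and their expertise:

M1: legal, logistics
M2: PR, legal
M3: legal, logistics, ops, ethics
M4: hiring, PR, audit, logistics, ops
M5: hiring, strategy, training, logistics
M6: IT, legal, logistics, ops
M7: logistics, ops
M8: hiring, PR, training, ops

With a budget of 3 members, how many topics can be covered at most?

9

Choosing M3, M4, M5 covers {hiring, PR, legal, strategy, training, audit, logistics, ops, ethics} — 9 topics.
No choice of 3 members does better; here IT is left uncovered.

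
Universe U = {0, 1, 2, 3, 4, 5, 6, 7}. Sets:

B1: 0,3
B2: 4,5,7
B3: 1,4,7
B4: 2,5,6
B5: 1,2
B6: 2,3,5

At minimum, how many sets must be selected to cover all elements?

B1, B3, B4 together cover {0, 1, 2, 3, 4, 5, 6, 7} — every element.
No 2 of the 6 sets cover everything (all 15 pairs fall short), so 3 is minimum.
Greedy (largest uncovered first) would take B2, B1, B4, B3 — 4 sets — but 3 suffice.

3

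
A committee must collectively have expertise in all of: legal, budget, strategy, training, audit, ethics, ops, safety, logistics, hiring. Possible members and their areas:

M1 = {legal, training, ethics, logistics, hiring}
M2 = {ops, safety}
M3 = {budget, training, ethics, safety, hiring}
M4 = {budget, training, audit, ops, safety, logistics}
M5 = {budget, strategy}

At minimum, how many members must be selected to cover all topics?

3

M1, M4, M5 together cover {legal, budget, strategy, training, audit, ethics, ops, safety, logistics, hiring} — every topic.
No 2 of the 5 members cover everything (all 10 pairs fall short), so 3 is minimum.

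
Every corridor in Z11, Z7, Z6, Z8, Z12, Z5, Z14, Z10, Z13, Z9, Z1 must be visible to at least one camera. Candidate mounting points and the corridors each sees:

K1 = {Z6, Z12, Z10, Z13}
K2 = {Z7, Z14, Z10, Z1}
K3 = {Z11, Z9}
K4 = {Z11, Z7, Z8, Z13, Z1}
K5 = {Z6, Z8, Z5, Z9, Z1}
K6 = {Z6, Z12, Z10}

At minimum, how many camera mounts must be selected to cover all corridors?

4

K1, K2, K3, K5 together cover {Z11, Z7, Z6, Z8, Z12, Z5, Z14, Z10, Z13, Z9, Z1} — every corridor.
No 3 of the 6 camera mounts cover everything (all 20 triples fall short), so 4 is minimum.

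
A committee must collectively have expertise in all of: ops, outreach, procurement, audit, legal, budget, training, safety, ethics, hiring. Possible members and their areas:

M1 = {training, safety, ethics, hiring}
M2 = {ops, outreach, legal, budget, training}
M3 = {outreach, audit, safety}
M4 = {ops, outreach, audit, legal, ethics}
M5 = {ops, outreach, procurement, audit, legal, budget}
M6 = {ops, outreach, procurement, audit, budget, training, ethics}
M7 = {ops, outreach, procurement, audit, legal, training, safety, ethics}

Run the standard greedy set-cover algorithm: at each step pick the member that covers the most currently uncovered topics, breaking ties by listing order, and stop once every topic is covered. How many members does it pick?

3

Pick 1: M7 covers 8 new topics (ops, outreach, procurement, audit, legal, training, safety, ethics).
Pick 2: M1 covers 1 new topics (hiring).
Pick 3: M2 covers 1 new topics (budget).
Greedy uses 3 members. (The true minimum is 2.)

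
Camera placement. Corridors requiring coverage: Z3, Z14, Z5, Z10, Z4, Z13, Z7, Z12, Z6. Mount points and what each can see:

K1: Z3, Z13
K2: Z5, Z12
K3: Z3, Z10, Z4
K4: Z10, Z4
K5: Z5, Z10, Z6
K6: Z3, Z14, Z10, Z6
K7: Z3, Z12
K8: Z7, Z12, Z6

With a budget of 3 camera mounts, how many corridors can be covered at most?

7

Choosing K1, K2, K6 covers {Z3, Z14, Z5, Z10, Z13, Z12, Z6} — 7 corridors.
No choice of 3 camera mounts does better; here Z4, Z7 are left uncovered.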